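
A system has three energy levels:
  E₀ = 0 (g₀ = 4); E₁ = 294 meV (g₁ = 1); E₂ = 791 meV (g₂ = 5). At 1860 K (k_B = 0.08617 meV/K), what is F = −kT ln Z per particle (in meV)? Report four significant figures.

k_BT = 0.08617 × 1860 K = 160.276 meV.
Eᵢ/kT = 0, 1.83434, 4.93524.
Z = Σ gᵢe^(−Eᵢ/kT) = 4·e^(−0) + 1·e^(−1.83434) + 5·e^(−4.93524) = 4.00000 + 0.159719 + 0.0359437 = 4.19566.
F = −kT ln Z = −160.276 × ln(4.19566) = −160.276 × 1.43405 = -229.8 meV.

-229.8 meV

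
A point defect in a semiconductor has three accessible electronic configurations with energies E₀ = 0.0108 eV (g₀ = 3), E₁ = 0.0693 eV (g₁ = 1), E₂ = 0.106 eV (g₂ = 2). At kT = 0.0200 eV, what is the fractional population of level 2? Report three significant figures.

0.00558

Eᵢ/kT = 0.54000, 3.4650, 5.3000.
Z = Σ gᵢe^(−Eᵢ/kT) = 3·e^(−0.54000) + 1·e^(−3.4650) + 2·e^(−5.3000) = 1.7482 + 0.031273 + 0.0099832 = 1.7895.
P₂ = g₂ e^(−E₂/kT) / Z = 0.0099832/1.7895 = 0.00558.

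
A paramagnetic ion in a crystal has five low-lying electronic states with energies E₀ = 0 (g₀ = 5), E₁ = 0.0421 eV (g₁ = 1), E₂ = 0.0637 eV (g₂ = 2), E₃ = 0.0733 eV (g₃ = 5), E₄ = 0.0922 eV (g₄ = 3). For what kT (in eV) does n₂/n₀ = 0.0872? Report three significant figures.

0.0418 eV

n₂/n₀ = (g₂/g₀) exp[−(E₂−E₀)/kT] = 0.0872.
⇒ (E₂−E₀)/kT = ln((2/5)/0.0872) = ln(4.5872) = 1.5233.
kT = 0.0637 eV / 1.5233 = 0.0418 eV.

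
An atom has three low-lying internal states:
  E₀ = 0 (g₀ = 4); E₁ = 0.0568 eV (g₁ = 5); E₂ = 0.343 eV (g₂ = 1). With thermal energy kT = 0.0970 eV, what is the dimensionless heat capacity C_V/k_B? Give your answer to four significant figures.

0.1289

Eᵢ/kT = 0, 0.585567, 3.53608.
Z = Σ gᵢe^(−Eᵢ/kT) = 4·e^(−0) + 5·e^(−0.585567) + 1·e^(−3.53608) = 4.00000 + 2.78395 + 0.0291273 = 6.81308.
⟨E⟩ = 0.0246759 eV, ⟨E²⟩ = 0.00182127 eV².
C_V/k_B = (⟨E²⟩ − ⟨E⟩²)/(kT)² = (0.00182127 − 0.000608900)/0.00940900 = 0.1289.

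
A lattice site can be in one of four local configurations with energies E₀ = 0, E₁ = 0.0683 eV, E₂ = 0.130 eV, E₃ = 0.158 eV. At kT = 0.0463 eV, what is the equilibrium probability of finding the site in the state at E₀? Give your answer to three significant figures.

0.756

Eᵢ/kT = 0, 1.4752, 2.8078, 3.4125.
Z = Σ e^(−Eᵢ/kT) = e^(−0) + e^(−1.4752) + e^(−2.8078) + e^(−3.4125) = 1.0000 + 0.22873 + 0.060338 + 0.032959 = 1.3220.
P₀ = e^(−E₀/kT) / Z = 1.0000/1.3220 = 0.756.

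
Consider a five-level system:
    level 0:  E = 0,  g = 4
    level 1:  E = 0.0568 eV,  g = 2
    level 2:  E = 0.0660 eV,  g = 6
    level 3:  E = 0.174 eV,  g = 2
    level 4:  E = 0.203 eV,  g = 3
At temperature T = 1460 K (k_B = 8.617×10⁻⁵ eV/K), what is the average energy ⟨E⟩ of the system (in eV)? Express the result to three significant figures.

k_BT = 8.617×10⁻⁵ × 1460 K = 0.12581 eV.
Eᵢ/kT = 0, 0.45147, 0.52460, 1.3830, 1.6135.
Z = Σ gᵢe^(−Eᵢ/kT) = 4·e^(−0) + 2·e^(−0.45147) + 6·e^(−0.52460) + 2·e^(−1.3830) + 3·e^(−1.6135) = 4.0000 + 1.2734 + 3.5508 + 0.50165 + 0.59757 = 9.9234.
⟨E⟩ = Σ Eᵢ gᵢe^(−Eᵢ/kT) / Z = (0·4.0000 + 0.0568·1.2734 + 0.0660·3.5508 + 0.174·0.50165 + 0.203·0.59757) / 9.9234 = 0.0519 eV.

0.0519 eV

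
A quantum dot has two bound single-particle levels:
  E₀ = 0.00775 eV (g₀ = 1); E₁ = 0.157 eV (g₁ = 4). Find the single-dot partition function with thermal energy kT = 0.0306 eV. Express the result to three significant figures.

Z = 0.800

Eᵢ/kT = 0.25327, 5.1307.
Z = Σ gᵢe^(−Eᵢ/kT) = 1·e^(−0.25327) + 4·e^(−5.1307) = 0.77626 + 0.023650 = 0.79991.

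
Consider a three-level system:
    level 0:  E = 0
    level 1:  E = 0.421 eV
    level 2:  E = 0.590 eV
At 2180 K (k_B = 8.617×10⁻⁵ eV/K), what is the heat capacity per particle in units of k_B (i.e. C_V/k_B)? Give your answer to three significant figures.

k_BT = 8.617×10⁻⁵ × 2180 K = 0.18785 eV.
Eᵢ/kT = 0, 2.2411, 3.1408.
Z = Σ e^(−Eᵢ/kT) = e^(−0) + e^(−2.2411) + e^(−3.1408) = 1.0000 + 0.10634 + 0.043248 = 1.1496.
⟨E⟩ = 0.061139 eV, ⟨E²⟩ = 0.029491 eV².
C_V/k_B = (⟨E²⟩ − ⟨E⟩²)/(kT)² = (0.029491 − 0.0037380)/0.035288 = 0.730.

0.730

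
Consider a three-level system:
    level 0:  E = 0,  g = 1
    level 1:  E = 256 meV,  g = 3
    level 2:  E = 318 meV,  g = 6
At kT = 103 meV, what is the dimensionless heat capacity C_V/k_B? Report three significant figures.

1.80

Eᵢ/kT = 0, 2.4854, 3.0874.
Z = Σ gᵢe^(−Eᵢ/kT) = 1·e^(−0) + 3·e^(−2.4854) + 6·e^(−3.0874) = 1.0000 + 0.24988 + 0.27372 = 1.5236.
⟨E⟩ = 99.115 meV, ⟨E²⟩ = 28916 meV².
C_V/k_B = (⟨E²⟩ − ⟨E⟩²)/(kT)² = (28916 − 9823.8)/10609 = 1.80.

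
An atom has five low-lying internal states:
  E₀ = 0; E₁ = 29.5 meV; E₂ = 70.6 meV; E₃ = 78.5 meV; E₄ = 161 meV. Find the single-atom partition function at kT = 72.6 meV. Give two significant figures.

Eᵢ/kT = 0, 0.4063, 0.9725, 1.081, 2.218.
Z = Σ e^(−Eᵢ/kT) = e^(−0) + e^(−0.4063) + e^(−0.9725) + e^(−1.081) + e^(−2.218) = 1.000 + 0.6661 + 0.3781 + 0.3393 + 0.1088 = 2.492.

Z = 2.5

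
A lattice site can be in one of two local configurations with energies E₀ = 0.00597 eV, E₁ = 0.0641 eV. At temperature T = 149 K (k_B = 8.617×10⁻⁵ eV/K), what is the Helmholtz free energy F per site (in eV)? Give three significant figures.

0.00583 eV

k_BT = 8.617×10⁻⁵ × 149 K = 0.012839 eV.
Eᵢ/kT = 0.46499, 4.9926.
Z = Σ e^(−Eᵢ/kT) = e^(−0.46499) + e^(−4.9926) = 0.62814 + 0.0067880 = 0.63493.
F = −kT ln Z = −0.012839 × ln(0.63493) = −0.012839 × -0.45424 = 0.00583 eV.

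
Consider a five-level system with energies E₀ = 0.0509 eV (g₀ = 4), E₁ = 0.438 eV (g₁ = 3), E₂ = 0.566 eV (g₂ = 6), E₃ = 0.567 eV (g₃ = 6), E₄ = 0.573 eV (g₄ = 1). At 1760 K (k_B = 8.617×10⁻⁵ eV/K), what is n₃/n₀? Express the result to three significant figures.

0.0499

k_BT = 8.617×10⁻⁵ × 1760 K = 0.15166 eV.
n₃/n₀ = (g₃/g₀) exp[−(E₃−E₀)/kT] = (6/4) × exp(−(0.5161 eV)/(0.15166 eV)) = (6/4) × exp(-3.4030) = 0.0499.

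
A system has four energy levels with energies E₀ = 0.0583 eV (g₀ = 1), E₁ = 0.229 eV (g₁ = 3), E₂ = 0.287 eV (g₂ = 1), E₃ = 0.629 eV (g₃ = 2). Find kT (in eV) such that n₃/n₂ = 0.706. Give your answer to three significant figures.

0.328 eV

n₃/n₂ = (g₃/g₂) exp[−(E₃−E₂)/kT] = 0.706.
⇒ (E₃−E₂)/kT = ln((2/1)/0.706) = ln(2.8329) = 1.0413.
kT = 0.342 eV / 1.0413 = 0.328 eV.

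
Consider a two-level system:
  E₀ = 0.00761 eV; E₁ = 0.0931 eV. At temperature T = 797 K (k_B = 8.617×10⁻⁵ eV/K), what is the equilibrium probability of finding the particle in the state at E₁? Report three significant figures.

k_BT = 8.617×10⁻⁵ × 797 K = 0.068677 eV.
Eᵢ/kT = 0.11081, 1.3556.
Z = Σ e^(−Eᵢ/kT) = e^(−0.11081) + e^(−1.3556) = 0.89511 + 0.25779 = 1.1529.
P₁ = e^(−E₁/kT) / Z = 0.25779/1.1529 = 0.224.

0.224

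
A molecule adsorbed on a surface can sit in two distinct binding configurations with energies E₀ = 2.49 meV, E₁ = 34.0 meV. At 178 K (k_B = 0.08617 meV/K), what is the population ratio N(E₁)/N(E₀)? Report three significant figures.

k_BT = 0.08617 × 178 K = 15.338 meV.
n₁/n₀ = exp[−(E₁−E₀)/kT] = exp(−(31.51 meV)/(15.338 meV)) = exp(-2.0544) = 0.128.

0.128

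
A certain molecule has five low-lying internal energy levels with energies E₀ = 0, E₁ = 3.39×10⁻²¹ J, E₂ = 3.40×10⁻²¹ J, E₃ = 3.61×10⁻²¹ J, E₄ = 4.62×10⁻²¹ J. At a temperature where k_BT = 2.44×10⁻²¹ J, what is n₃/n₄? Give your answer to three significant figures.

1.51

n₃/n₄ = exp[−(E₃−E₄)/kT] = exp(−(-1.01 ×10⁻²¹ J)/(2.44 ×10⁻²¹ J)) = exp(0.41393) = 1.51.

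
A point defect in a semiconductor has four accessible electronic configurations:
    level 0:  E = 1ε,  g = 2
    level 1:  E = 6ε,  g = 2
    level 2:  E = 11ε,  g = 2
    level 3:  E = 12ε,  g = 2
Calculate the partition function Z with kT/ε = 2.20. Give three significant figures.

Z = 1.42

Eᵢ/kT = 0.45455, 2.7273, 5.0000, 5.4545.
Z = Σ gᵢe^(−Eᵢ/kT) = 2·e^(−0.45455) + 2·e^(−2.7273) + 2·e^(−5.0000) + 2·e^(−5.4545) = 1.2695 + 0.13079 + 0.013476 + 0.0085540 = 1.4223.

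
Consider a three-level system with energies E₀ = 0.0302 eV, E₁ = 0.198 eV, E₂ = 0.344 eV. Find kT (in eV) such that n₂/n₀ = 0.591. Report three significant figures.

n₂/n₀ = exp[−(E₂−E₀)/kT] = 0.591.
⇒ (E₂−E₀)/kT = ln(1/0.591) = ln(1.6920) = 0.52591.
kT = 0.3138 eV / 0.52591 = 0.597 eV.

0.597 eV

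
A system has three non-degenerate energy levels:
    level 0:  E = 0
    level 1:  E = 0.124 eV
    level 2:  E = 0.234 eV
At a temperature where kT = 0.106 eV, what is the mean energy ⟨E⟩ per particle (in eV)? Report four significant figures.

Eᵢ/kT = 0, 1.16981, 2.20755.
Z = Σ e^(−Eᵢ/kT) = e^(−0) + e^(−1.16981) + e^(−2.20755) = 1.00000 + 0.310426 + 0.109970 = 1.42040.
⟨E⟩ = Σ Eᵢ e^(−Eᵢ/kT) / Z = (0·1.00000 + 0.124·0.310426 + 0.234·0.109970) / 1.42040 = 0.04522 eV.

0.04522 eV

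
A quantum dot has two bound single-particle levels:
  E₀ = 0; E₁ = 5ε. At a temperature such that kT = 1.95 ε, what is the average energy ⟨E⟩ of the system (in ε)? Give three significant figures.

0.357 ε

Eᵢ/kT = 0, 2.5641.
Z = Σ e^(−Eᵢ/kT) = e^(−0) + e^(−2.5641) = 1.0000 + 0.076988 = 1.0770.
⟨E⟩ = Σ Eᵢ e^(−Eᵢ/kT) / Z = (0·1.0000 + 5·0.076988) / 1.0770 = 0.357 ε.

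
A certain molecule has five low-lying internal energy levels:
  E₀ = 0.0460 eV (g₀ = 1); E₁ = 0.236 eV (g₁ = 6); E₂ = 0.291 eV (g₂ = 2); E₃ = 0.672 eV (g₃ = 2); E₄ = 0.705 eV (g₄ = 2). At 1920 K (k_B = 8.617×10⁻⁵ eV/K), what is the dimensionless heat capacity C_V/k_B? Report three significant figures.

k_BT = 8.617×10⁻⁵ × 1920 K = 0.16545 eV.
Eᵢ/kT = 0.27803, 1.4264, 1.7588, 4.0617, 4.2611.
Z = Σ gᵢe^(−Eᵢ/kT) = 1·e^(−0.27803) + 6·e^(−1.4264) + 2·e^(−1.7588) + 2·e^(−4.0617) + 2·e^(−4.2611) = 0.75727 + 1.4410 + 0.34450 + 0.034439 + 0.028214 = 2.6054.
⟨E⟩ = 0.19889 eV, ⟨E²⟩ = 0.053968 eV².
C_V/k_B = (⟨E²⟩ − ⟨E⟩²)/(kT)² = (0.053968 − 0.039557)/0.027374 = 0.526.

0.526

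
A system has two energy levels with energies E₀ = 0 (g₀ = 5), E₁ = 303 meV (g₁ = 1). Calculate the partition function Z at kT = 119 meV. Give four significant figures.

Eᵢ/kT = 0, 2.54622.
Z = Σ gᵢe^(−Eᵢ/kT) = 5·e^(−0) + 1·e^(−2.54622) = 5.00000 + 0.0783774 = 5.07838.

Z = 5.078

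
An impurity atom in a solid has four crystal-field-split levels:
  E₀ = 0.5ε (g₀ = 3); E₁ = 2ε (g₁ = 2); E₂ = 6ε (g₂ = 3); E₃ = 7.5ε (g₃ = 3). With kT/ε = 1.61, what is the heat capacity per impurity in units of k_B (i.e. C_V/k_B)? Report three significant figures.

Eᵢ/kT = 0.31056, 1.2422, 3.7267, 4.6584.
Z = Σ gᵢe^(−Eᵢ/kT) = 3·e^(−0.31056) + 2·e^(−1.2422) + 3·e^(−3.7267) + 3·e^(−4.6584) = 2.1991 + 0.57750 + 0.072216 + 0.028445 = 2.8773.
⟨E⟩ = 1.0083 ε, ⟨E²⟩ = 2.4535 ε².
C_V/k_B = (⟨E²⟩ − ⟨E⟩²)/(kT)² = (2.4535 − 1.0167)/2.5921 = 0.554.

0.554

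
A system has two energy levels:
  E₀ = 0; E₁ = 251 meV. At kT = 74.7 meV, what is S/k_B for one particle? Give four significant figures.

Eᵢ/kT = 0, 3.36011.
Z = Σ e^(−Eᵢ/kT) = e^(−0) + e^(−3.36011) = 1.00000 + 0.0347314 = 1.03473.
⟨E⟩ = Σ EᵢPᵢ = 8.42498 meV.
S/k_B = ln Z + ⟨E⟩/kT = ln(1.03473) + 8.42498/74.7 = 0.0341405 + 0.112784 = 0.1469.

0.1469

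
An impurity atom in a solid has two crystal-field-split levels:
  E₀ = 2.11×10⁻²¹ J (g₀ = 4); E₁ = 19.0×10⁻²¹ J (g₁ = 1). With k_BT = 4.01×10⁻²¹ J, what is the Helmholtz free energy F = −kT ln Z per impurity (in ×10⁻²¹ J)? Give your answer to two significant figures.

-3.5 ×10⁻²¹ J

Eᵢ/kT = 0.5262, 4.738.
Z = Σ gᵢe^(−Eᵢ/kT) = 4·e^(−0.5262) + 1·e^(−4.738) = 2.363 + 0.008756 = 2.372.
F = −kT ln Z = −4.01 × ln(2.372) = −4.01 × 0.8637 = -3.5 ×10⁻²¹ J.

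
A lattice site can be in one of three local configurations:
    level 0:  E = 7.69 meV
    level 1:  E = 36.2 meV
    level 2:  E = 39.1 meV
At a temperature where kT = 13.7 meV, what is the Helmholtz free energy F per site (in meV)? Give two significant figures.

Eᵢ/kT = 0.5613, 2.642, 2.854.
Z = Σ e^(−Eᵢ/kT) = e^(−0.5613) + e^(−2.642) + e^(−2.854) = 0.5705 + 0.07122 + 0.05761 = 0.6993.
F = −kT ln Z = −13.7 × ln(0.6993) = −13.7 × -0.3577 = 4.9 meV.

4.9 meV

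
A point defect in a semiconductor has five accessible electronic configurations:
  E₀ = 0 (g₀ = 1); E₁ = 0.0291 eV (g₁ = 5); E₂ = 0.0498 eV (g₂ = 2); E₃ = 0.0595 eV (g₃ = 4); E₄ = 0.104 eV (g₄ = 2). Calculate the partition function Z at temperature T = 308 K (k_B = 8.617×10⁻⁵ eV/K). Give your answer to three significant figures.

Z = 3.44

k_BT = 8.617×10⁻⁵ × 308 K = 0.026540 eV.
Eᵢ/kT = 0, 1.0965, 1.8764, 2.2419, 3.9186.
Z = Σ gᵢe^(−Eᵢ/kT) = 1·e^(−0) + 5·e^(−1.0965) + 2·e^(−1.8764) + 4·e^(−2.2419) + 2·e^(−3.9186) = 1.0000 + 1.6702 + 0.30628 + 0.42503 + 0.039738 = 3.4412.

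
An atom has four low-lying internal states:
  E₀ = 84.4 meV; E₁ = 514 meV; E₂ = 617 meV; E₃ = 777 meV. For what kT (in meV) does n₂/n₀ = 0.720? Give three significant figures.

n₂/n₀ = exp[−(E₂−E₀)/kT] = 0.720.
⇒ (E₂−E₀)/kT = ln(1/0.720) = ln(1.3889) = 0.32851.
kT = 532.6 meV / 0.32851 = 1620 meV.

1620 meV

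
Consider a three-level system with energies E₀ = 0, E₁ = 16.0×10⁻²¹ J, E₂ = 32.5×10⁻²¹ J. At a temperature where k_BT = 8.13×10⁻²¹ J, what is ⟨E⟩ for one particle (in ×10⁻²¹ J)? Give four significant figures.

Eᵢ/kT = 0, 1.96802, 3.99754.
Z = Σ e^(−Eᵢ/kT) = e^(−0) + e^(−1.96802) + e^(−3.99754) = 1.00000 + 0.139733 + 0.0183608 = 1.15809.
⟨E⟩ = Σ Eᵢ e^(−Eᵢ/kT) / Z = (0·1.00000 + 16.0·0.139733 + 32.5·0.0183608) / 1.15809 = 2.446 ×10⁻²¹ J.

2.446 ×10⁻²¹ J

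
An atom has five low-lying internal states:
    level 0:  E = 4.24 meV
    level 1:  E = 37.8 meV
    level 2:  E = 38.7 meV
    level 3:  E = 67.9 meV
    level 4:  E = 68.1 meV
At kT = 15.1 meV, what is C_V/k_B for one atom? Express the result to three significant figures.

1.05

Eᵢ/kT = 0.28079, 2.5033, 2.5629, 4.4967, 4.5099.
Z = Σ e^(−Eᵢ/kT) = e^(−0.28079) + e^(−2.5033) + e^(−2.5629) + e^(−4.4967) + e^(−4.5099) = 0.75519 + 0.081815 + 0.077081 + 0.011146 + 0.011000 = 0.93623.
⟨E⟩ = 11.518 meV, ⟨E²⟩ = 372.05 meV².
C_V/k_B = (⟨E²⟩ − ⟨E⟩²)/(kT)² = (372.05 − 132.66)/228.01 = 1.05.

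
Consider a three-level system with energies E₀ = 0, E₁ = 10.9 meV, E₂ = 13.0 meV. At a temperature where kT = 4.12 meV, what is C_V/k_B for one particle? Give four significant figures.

Eᵢ/kT = 0, 2.64563, 3.15534.
Z = Σ e^(−Eᵢ/kT) = e^(−0) + e^(−2.64563) + e^(−3.15534) = 1.00000 + 0.0709606 + 0.0426239 = 1.11358.
⟨E⟩ = 1.19217 meV, ⟨E²⟩ = 14.0396 meV².
C_V/k_B = (⟨E²⟩ − ⟨E⟩²)/(kT)² = (14.0396 − 1.42127)/16.9744 = 0.7434.

0.7434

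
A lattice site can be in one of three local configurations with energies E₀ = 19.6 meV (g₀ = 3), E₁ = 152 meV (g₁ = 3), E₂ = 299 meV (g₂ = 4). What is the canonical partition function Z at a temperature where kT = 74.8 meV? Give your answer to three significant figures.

Eᵢ/kT = 0.26203, 2.0321, 3.9973.
Z = Σ gᵢe^(−Eᵢ/kT) = 3·e^(−0.26203) + 3·e^(−2.0321) + 4·e^(−3.9973) = 2.3085 + 0.39318 + 0.073461 = 2.7751.

Z = 2.78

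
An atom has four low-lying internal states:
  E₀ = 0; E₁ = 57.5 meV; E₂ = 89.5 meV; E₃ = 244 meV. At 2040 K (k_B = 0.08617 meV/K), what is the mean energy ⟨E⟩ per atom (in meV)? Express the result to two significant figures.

k_BT = 0.08617 × 2040 K = 175.8 meV.
Eᵢ/kT = 0, 0.3271, 0.5091, 1.388.
Z = Σ e^(−Eᵢ/kT) = e^(−0) + e^(−0.3271) + e^(−0.5091) + e^(−1.388) = 1.000 + 0.7210 + 0.6010 + 0.2496 = 2.572.
⟨E⟩ = Σ Eᵢ e^(−Eᵢ/kT) / Z = (0·1.000 + 57.5·0.7210 + 89.5·0.6010 + 244·0.2496) / 2.572 = 61 meV.

61 meV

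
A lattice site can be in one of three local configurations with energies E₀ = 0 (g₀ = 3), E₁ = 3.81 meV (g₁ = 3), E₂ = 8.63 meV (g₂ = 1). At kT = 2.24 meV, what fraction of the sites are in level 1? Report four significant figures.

0.1534

Eᵢ/kT = 0, 1.70089, 3.85268.
Z = Σ gᵢe^(−Eᵢ/kT) = 3·e^(−0) + 3·e^(−1.70089) + 1·e^(−3.85268) = 3.00000 + 0.547563 + 0.0212228 = 3.56879.
P₁ = g₁ e^(−E₁/kT) / Z = 0.547563/3.56879 = 0.1534.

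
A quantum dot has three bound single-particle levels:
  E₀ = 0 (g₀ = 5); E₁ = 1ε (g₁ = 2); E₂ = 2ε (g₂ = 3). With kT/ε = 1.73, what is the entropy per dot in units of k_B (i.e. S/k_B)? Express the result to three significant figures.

Eᵢ/kT = 0, 0.57803, 1.1561.
Z = Σ gᵢe^(−Eᵢ/kT) = 5·e^(−0) + 2·e^(−0.57803) + 3·e^(−1.1561) = 5.0000 + 1.1220 + 0.94413 = 7.0661.
⟨E⟩ = Σ EᵢPᵢ = 0.42601 ε.
S/k_B = ln Z + ⟨E⟩/kT = ln(7.0661) + 0.42601/1.73 = 1.9553 + 0.24625 = 2.20.

2.20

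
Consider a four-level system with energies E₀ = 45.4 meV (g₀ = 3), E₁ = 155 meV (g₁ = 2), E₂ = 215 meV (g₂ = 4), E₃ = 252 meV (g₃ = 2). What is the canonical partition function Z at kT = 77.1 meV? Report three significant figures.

Eᵢ/kT = 0.58885, 2.0104, 2.7886, 3.2685.
Z = Σ gᵢe^(−Eᵢ/kT) = 3·e^(−0.58885) + 2·e^(−2.0104) + 4·e^(−2.7886) + 2·e^(−3.2685) = 1.6649 + 0.26787 + 0.24603 + 0.076127 = 2.2549.

Z = 2.25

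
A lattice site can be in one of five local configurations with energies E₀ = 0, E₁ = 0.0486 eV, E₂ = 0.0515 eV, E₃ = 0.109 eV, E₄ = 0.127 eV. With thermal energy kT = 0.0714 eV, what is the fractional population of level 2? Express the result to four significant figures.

Eᵢ/kT = 0, 0.680672, 0.721289, 1.52661, 1.77871.
Z = Σ e^(−Eᵢ/kT) = e^(−0) + e^(−0.680672) + e^(−0.721289) + e^(−1.52661) + e^(−1.77871) = 1.00000 + 0.506277 + 0.486125 + 0.217271 + 0.168856 = 2.37853.
P₂ = e^(−E₂/kT) / Z = 0.486125/2.37853 = 0.2044.

0.2044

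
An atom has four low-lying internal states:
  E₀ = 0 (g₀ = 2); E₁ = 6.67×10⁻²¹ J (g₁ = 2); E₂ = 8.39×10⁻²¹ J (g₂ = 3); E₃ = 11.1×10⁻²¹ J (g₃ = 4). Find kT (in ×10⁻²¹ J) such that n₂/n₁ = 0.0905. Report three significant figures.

n₂/n₁ = (g₂/g₁) exp[−(E₂−E₁)/kT] = 0.0905.
⇒ (E₂−E₁)/kT = ln((3/2)/0.0905) = ln(16.575) = 2.8079.
kT = 1.72 ×10⁻²¹ J / 2.8079 = 0.613 ×10⁻²¹ J.

0.613 ×10⁻²¹ J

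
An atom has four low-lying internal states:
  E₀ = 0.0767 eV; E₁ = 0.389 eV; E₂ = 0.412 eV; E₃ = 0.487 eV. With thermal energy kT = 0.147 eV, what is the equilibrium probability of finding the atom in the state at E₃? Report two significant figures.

Eᵢ/kT = 0.5218, 2.646, 2.803, 3.313.
Z = Σ e^(−Eᵢ/kT) = e^(−0.5218) + e^(−2.646) + e^(−2.803) + e^(−3.313) = 0.5935 + 0.07093 + 0.06063 + 0.03641 = 0.7615.
P₃ = e^(−E₃/kT) / Z = 0.03641/0.7615 = 0.048.

0.048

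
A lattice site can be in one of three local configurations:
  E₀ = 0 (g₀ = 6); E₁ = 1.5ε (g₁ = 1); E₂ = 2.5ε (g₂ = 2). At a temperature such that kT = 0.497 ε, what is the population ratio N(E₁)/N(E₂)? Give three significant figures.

3.74

n₁/n₂ = (g₁/g₂) exp[−(E₁−E₂)/kT] = (1/2) × exp(−(-1.0ε)/(0.497ε)) = (1/2) × exp(2.0121) = 3.74.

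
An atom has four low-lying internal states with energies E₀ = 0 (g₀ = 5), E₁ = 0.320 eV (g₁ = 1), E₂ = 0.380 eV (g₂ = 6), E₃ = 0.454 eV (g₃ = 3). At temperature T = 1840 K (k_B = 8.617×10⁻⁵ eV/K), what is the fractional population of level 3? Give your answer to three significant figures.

0.0293

k_BT = 8.617×10⁻⁵ × 1840 K = 0.15855 eV.
Eᵢ/kT = 0, 2.0183, 2.3967, 2.8635.
Z = Σ gᵢe^(−Eᵢ/kT) = 5·e^(−0) + 1·e^(−2.0183) + 6·e^(−2.3967) + 3·e^(−2.8635) = 5.0000 + 0.13288 + 0.54611 + 0.17121 = 5.8502.
P₃ = g₃ e^(−E₃/kT) / Z = 0.17121/5.8502 = 0.0293.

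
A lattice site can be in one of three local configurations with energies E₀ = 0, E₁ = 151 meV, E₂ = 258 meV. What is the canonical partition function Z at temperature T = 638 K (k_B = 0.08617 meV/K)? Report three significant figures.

k_BT = 0.08617 × 638 K = 54.976 meV.
Eᵢ/kT = 0, 2.7467, 4.6930.
Z = Σ e^(−Eᵢ/kT) = e^(−0) + e^(−2.7467) + e^(−4.6930) = 1.0000 + 0.064139 + 0.0091592 = 1.0733.

Z = 1.07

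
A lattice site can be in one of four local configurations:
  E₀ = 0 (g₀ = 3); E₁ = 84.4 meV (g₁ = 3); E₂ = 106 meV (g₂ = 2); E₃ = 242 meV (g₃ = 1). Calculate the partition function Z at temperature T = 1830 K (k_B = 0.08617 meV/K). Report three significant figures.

Z = 5.99

k_BT = 0.08617 × 1830 K = 157.69 meV.
Eᵢ/kT = 0, 0.53523, 0.67220, 1.5347.
Z = Σ gᵢe^(−Eᵢ/kT) = 3·e^(−0) + 3·e^(−0.53523) + 2·e^(−0.67220) + 1·e^(−1.5347) = 3.0000 + 1.7566 + 1.0212 + 0.21552 = 5.9933.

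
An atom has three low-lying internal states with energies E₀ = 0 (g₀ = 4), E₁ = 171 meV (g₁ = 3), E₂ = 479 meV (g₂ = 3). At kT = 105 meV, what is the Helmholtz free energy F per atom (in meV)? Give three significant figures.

-161 meV

Eᵢ/kT = 0, 1.6286, 4.5619.
Z = Σ gᵢe^(−Eᵢ/kT) = 4·e^(−0) + 3·e^(−1.6286) + 3·e^(−4.5619) = 4.0000 + 0.58861 + 0.031327 = 4.6199.
F = −kT ln Z = −105 × ln(4.6199) = −105 × 1.5304 = -161 meV.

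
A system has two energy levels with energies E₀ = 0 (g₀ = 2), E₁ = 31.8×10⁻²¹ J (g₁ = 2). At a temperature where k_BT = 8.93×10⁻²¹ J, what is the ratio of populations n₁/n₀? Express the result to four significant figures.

0.02841

n₁/n₀ = (g₁/g₀) exp[−(E₁−E₀)/kT] = (2/2) × exp(−(31.8 ×10⁻²¹ J)/(8.93 ×10⁻²¹ J)) = (2/2) × exp(-3.56103) = 0.02841.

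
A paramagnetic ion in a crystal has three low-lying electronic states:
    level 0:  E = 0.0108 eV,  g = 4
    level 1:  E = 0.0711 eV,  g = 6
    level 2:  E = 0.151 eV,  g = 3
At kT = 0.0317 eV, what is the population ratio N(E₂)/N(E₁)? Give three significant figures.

n₂/n₁ = (g₂/g₁) exp[−(E₂−E₁)/kT] = (3/6) × exp(−(0.0799 eV)/(0.0317 eV)) = (3/6) × exp(-2.5205) = 0.0402.

0.0402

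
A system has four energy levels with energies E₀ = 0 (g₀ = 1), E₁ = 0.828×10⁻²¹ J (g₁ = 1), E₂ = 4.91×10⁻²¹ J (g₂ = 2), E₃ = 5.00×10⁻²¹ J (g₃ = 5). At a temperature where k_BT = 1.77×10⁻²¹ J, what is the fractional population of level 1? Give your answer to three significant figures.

0.306

Eᵢ/kT = 0, 0.46780, 2.7740, 2.8249.
Z = Σ gᵢe^(−Eᵢ/kT) = 1·e^(−0) + 1·e^(−0.46780) + 2·e^(−2.7740) + 5·e^(−2.8249) = 1.0000 + 0.62638 + 0.12482 + 0.29657 = 2.0478.
P₁ = g₁ e^(−E₁/kT) / Z = 0.62638/2.0478 = 0.306.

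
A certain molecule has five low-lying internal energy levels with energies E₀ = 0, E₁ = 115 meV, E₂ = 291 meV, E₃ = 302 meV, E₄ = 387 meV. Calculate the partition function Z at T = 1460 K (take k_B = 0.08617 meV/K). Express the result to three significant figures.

Z = 1.64

k_BT = 0.08617 × 1460 K = 125.81 meV.
Eᵢ/kT = 0, 0.91408, 2.3130, 2.4004, 3.0761.
Z = Σ e^(−Eᵢ/kT) = e^(−0) + e^(−0.91408) + e^(−2.3130) + e^(−2.4004) + e^(−3.0761) = 1.0000 + 0.40089 + 0.098964 + 0.090682 + 0.046139 = 1.6367.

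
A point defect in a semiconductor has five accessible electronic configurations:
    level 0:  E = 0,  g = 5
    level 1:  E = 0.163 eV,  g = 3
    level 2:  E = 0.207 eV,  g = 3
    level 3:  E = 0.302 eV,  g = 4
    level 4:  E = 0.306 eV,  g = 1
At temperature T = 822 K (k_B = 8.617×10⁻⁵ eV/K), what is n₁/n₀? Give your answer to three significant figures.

0.0601

k_BT = 8.617×10⁻⁵ × 822 K = 0.070832 eV.
n₁/n₀ = (g₁/g₀) exp[−(E₁−E₀)/kT] = (3/5) × exp(−(0.163 eV)/(0.070832 eV)) = (3/5) × exp(-2.3012) = 0.0601.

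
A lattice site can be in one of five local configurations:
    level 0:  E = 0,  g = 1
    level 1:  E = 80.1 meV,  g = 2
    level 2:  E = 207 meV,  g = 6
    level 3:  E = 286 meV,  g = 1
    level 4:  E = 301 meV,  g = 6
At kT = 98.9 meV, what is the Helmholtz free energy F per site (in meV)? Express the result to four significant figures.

Eᵢ/kT = 0, 0.809909, 2.09302, 2.89181, 3.04348.
Z = Σ gᵢe^(−Eᵢ/kT) = 1·e^(−0) + 2·e^(−0.809909) + 6·e^(−2.09302) + 1·e^(−2.89181) + 6·e^(−3.04348) = 1.00000 + 0.889797 + 0.739885 + 0.0554757 + 0.286012 = 2.97117.
F = −kT ln Z = −98.9 × ln(2.97117) = −98.9 × 1.08896 = -107.7 meV.

-107.7 meV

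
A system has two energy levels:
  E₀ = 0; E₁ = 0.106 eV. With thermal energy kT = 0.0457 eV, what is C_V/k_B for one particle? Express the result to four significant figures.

0.4385

Eᵢ/kT = 0, 2.31947.
Z = Σ e^(−Eᵢ/kT) = e^(−0) + e^(−2.31947) = 1.00000 + 0.0983257 = 1.09833.
⟨E⟩ = 0.00948943 eV, ⟨E²⟩ = 0.00100588 eV².
C_V/k_B = (⟨E²⟩ − ⟨E⟩²)/(kT)² = (0.00100588 − 0.0000900493)/0.00208849 = 0.4385.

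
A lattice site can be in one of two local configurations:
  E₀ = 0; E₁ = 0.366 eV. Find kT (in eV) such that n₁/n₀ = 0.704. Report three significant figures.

1.04 eV

n₁/n₀ = exp[−(E₁−E₀)/kT] = 0.704.
⇒ (E₁−E₀)/kT = ln(1/0.704) = ln(1.4205) = 0.35101.
kT = 0.366 eV / 0.35101 = 1.04 eV.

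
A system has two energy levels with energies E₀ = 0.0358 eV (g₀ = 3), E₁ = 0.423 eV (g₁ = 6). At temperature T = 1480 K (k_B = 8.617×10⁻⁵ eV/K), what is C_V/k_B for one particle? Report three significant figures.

0.737

k_BT = 8.617×10⁻⁵ × 1480 K = 0.12753 eV.
Eᵢ/kT = 0.28072, 3.3169.
Z = Σ gᵢe^(−Eᵢ/kT) = 3·e^(−0.28072) + 6·e^(−3.3169) = 2.2657 + 0.21759 = 2.4833.
⟨E⟩ = 0.069727 eV, ⟨E²⟩ = 0.016847 eV².
C_V/k_B = (⟨E²⟩ − ⟨E⟩²)/(kT)² = (0.016847 − 0.0048619)/0.016264 = 0.737.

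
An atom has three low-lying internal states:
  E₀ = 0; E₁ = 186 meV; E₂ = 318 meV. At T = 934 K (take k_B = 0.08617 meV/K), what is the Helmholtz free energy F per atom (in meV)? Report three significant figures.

-9.01 meV

k_BT = 0.08617 × 934 K = 80.483 meV.
Eᵢ/kT = 0, 2.3110, 3.9511.
Z = Σ e^(−Eᵢ/kT) = e^(−0) + e^(−2.3110) + e^(−3.9511) = 1.0000 + 0.099162 + 0.019234 = 1.1184.
F = −kT ln Z = −80.483 × ln(1.1184) = −80.483 × 0.11190 = -9.01 meV.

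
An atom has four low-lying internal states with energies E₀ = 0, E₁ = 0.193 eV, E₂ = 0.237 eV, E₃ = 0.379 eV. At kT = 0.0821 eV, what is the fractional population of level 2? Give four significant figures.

0.04803

Eᵢ/kT = 0, 2.35079, 2.88672, 4.61632.
Z = Σ e^(−Eᵢ/kT) = e^(−0) + e^(−2.35079) + e^(−2.88672) + e^(−4.61632) = 1.00000 + 0.0952939 + 0.0557588 + 0.00988912 = 1.16094.
P₂ = e^(−E₂/kT) / Z = 0.0557588/1.16094 = 0.04803.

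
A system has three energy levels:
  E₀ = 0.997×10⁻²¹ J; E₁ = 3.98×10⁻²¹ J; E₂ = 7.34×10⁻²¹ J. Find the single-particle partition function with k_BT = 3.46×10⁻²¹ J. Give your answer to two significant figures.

Eᵢ/kT = 0.2882, 1.150, 2.121.
Z = Σ e^(−Eᵢ/kT) = e^(−0.2882) + e^(−1.150) + e^(−2.121) = 0.7496 + 0.3166 + 0.1199 = 1.186.

Z = 1.2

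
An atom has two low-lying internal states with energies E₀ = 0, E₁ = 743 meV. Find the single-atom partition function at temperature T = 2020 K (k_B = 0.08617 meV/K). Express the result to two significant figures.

Z = 1.0

k_BT = 0.08617 × 2020 K = 174.1 meV.
Eᵢ/kT = 0, 4.268.
Z = Σ e^(−Eᵢ/kT) = e^(−0) + e^(−4.268) = 1.000 + 0.01401 = 1.014.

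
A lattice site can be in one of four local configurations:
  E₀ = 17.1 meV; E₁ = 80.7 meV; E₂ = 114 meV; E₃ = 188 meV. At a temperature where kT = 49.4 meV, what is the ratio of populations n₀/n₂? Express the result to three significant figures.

n₀/n₂ = exp[−(E₀−E₂)/kT] = exp(−(-96.9 meV)/(49.4 meV)) = exp(1.9615) = 7.11.

7.11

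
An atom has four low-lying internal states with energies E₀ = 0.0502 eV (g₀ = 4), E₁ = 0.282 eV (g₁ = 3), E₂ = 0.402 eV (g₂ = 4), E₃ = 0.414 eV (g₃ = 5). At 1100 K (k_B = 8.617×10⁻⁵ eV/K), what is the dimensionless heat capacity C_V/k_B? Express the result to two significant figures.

0.91

k_BT = 8.617×10⁻⁵ × 1100 K = 0.09479 eV.
Eᵢ/kT = 0.5296, 2.975, 4.241, 4.368.
Z = Σ gᵢe^(−Eᵢ/kT) = 4·e^(−0.5296) + 3·e^(−2.975) + 4·e^(−4.241) + 5·e^(−4.368) = 2.355 + 0.1531 + 0.05757 + 0.06338 = 2.629.
⟨E⟩ = 0.08017 eV, ⟨E²⟩ = 0.01456 eV².
C_V/k_B = (⟨E²⟩ − ⟨E⟩²)/(kT)² = (0.01456 − 0.006427)/0.008985 = 0.91.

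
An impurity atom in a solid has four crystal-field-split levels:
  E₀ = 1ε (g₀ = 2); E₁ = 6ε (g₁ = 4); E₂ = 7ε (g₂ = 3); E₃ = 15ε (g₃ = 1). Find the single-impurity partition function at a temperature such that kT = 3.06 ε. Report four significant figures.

Eᵢ/kT = 0.326797, 1.96078, 2.28758, 4.90196.
Z = Σ gᵢe^(−Eᵢ/kT) = 2·e^(−0.326797) + 4·e^(−1.96078) + 3·e^(−2.28758) + 1·e^(−4.90196) = 1.44246 + 0.562994 + 0.304535 + 0.00743200 = 2.31742.

Z = 2.317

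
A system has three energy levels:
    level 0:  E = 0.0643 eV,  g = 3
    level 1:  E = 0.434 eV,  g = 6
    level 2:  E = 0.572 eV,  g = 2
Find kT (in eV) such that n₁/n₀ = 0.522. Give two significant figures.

0.28 eV

n₁/n₀ = (g₁/g₀) exp[−(E₁−E₀)/kT] = 0.522.
⇒ (E₁−E₀)/kT = ln((6/3)/0.522) = ln(3.831) = 1.343.
kT = 0.3697 eV / 1.343 = 0.28 eV.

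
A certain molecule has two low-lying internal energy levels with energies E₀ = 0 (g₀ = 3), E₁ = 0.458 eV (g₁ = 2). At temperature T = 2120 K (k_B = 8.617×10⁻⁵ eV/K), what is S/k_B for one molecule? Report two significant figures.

1.3

k_BT = 8.617×10⁻⁵ × 2120 K = 0.1827 eV.
Eᵢ/kT = 0, 2.507.
Z = Σ gᵢe^(−Eᵢ/kT) = 3·e^(−0) + 2·e^(−2.507) = 3.000 + 0.1630 = 3.163.
⟨E⟩ = Σ EᵢPᵢ = 0.02360 eV.
S/k_B = ln Z + ⟨E⟩/kT = ln(3.163) + 0.02360/0.1827 = 1.152 + 0.1292 = 1.3.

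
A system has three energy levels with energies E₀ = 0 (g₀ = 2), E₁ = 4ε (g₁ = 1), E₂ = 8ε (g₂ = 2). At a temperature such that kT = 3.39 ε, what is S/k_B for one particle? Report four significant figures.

Eᵢ/kT = 0, 1.17994, 2.35988.
Z = Σ gᵢe^(−Eᵢ/kT) = 2·e^(−0) + 1·e^(−1.17994) + 2·e^(−2.35988) = 2.00000 + 0.307297 + 0.188863 = 2.49616.
⟨E⟩ = Σ EᵢPᵢ = 1.09772 ε.
S/k_B = ln Z + ⟨E⟩/kT = ln(2.49616) + 1.09772/3.39 = 0.914754 + 0.323811 = 1.239.

1.239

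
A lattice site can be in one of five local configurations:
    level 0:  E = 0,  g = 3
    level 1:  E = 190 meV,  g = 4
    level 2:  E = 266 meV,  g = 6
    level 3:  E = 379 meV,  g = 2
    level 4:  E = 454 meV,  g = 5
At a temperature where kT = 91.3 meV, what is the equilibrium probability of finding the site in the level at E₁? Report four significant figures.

0.1283

Eᵢ/kT = 0, 2.08105, 2.91347, 4.15115, 4.97262.
Z = Σ gᵢe^(−Eᵢ/kT) = 3·e^(−0) + 4·e^(−2.08105) + 6·e^(−2.91347) + 2·e^(−4.15115) + 5·e^(−4.97262) = 3.00000 + 0.499196 + 0.325722 + 0.0314926 + 0.0346249 = 3.89104.
P₁ = g₁ e^(−E₁/kT) / Z = 0.499196/3.89104 = 0.1283.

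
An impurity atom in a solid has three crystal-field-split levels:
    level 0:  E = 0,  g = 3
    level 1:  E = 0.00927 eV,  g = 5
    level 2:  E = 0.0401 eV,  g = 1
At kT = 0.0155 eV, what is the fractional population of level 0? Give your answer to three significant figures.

Eᵢ/kT = 0, 0.59806, 2.5871.
Z = Σ gᵢe^(−Eᵢ/kT) = 3·e^(−0) + 5·e^(−0.59806) + 1·e^(−2.5871) = 3.0000 + 2.7494 + 0.075238 = 5.8246.
P₀ = g₀ e^(−E₀/kT) / Z = 3.0000/5.8246 = 0.515.

0.515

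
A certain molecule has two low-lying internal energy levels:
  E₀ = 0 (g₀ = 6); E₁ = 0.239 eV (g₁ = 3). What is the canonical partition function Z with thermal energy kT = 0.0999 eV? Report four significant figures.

Z = 6.274

Eᵢ/kT = 0, 2.39239.
Z = Σ gᵢe^(−Eᵢ/kT) = 6·e^(−0) + 3·e^(−2.39239) = 6.00000 + 0.274233 = 6.27423.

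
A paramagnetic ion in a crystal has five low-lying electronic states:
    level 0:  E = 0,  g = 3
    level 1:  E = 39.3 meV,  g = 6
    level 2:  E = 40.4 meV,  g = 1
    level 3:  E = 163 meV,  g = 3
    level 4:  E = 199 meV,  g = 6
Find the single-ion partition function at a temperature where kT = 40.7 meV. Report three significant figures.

Z = 5.75

Eᵢ/kT = 0, 0.96560, 0.99263, 4.0049, 4.8894.
Z = Σ gᵢe^(−Eᵢ/kT) = 3·e^(−0) + 6·e^(−0.96560) + 1·e^(−0.99263) + 3·e^(−4.0049) + 6·e^(−4.8894) = 3.0000 + 2.2845 + 0.37060 + 0.054678 + 0.045156 = 5.7549.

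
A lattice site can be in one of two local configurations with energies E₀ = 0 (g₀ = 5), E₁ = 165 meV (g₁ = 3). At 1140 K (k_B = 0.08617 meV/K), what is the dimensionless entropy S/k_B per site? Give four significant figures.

k_BT = 0.08617 × 1140 K = 98.2338 meV.
Eᵢ/kT = 0, 1.67967.
Z = Σ gᵢe^(−Eᵢ/kT) = 5·e^(−0) + 3·e^(−1.67967) = 5.00000 + 0.559306 = 5.55931.
⟨E⟩ = Σ EᵢPᵢ = 16.6002 meV.
S/k_B = ln Z + ⟨E⟩/kT = ln(5.55931) + 16.6002/98.2338 = 1.71547 + 0.168987 = 1.884.

1.884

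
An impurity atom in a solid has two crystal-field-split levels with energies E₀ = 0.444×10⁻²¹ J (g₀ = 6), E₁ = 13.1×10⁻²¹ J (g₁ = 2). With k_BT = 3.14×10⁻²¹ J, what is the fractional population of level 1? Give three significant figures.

0.00589

Eᵢ/kT = 0.14140, 4.1720.
Z = Σ gᵢe^(−Eᵢ/kT) = 6·e^(−0.14140) + 2·e^(−4.1720) = 5.2089 + 0.030843 = 5.2397.
P₁ = g₁ e^(−E₁/kT) / Z = 0.030843/5.2397 = 0.00589.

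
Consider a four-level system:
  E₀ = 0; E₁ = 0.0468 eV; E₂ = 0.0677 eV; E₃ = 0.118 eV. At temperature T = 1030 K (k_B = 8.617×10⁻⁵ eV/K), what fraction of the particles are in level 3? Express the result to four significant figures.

k_BT = 8.617×10⁻⁵ × 1030 K = 0.0887551 eV.
Eᵢ/kT = 0, 0.527294, 0.762773, 1.32950.
Z = Σ e^(−Eᵢ/kT) = e^(−0) + e^(−0.527294) + e^(−0.762773) + e^(−1.32950) = 1.00000 + 0.590200 + 0.466371 + 0.264610 = 2.32118.
P₃ = e^(−E₃/kT) / Z = 0.264610/2.32118 = 0.1140.

0.1140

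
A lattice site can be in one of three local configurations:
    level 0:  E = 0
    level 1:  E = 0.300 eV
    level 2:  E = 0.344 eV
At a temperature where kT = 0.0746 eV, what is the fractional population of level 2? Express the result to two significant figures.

0.0097

Eᵢ/kT = 0, 4.021, 4.611.
Z = Σ e^(−Eᵢ/kT) = e^(−0) + e^(−4.021) + e^(−4.611) = 1.000 + 0.01794 + 0.009942 = 1.028.
P₂ = e^(−E₂/kT) / Z = 0.009942/1.028 = 0.0097.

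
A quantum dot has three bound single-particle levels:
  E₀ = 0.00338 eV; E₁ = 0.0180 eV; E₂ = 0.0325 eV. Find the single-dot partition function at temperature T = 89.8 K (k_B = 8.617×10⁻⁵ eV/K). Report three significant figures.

k_BT = 8.617×10⁻⁵ × 89.8 K = 0.0077381 eV.
Eᵢ/kT = 0.43680, 2.3262, 4.2000.
Z = Σ e^(−Eᵢ/kT) = e^(−0.43680) + e^(−2.3262) + e^(−4.2000) = 0.64610 + 0.097666 + 0.014996 = 0.75876.

Z = 0.759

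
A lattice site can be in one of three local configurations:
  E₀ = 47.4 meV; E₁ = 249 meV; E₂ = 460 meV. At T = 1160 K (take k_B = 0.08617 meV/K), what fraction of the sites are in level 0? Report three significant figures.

0.870

k_BT = 0.08617 × 1160 K = 99.957 meV.
Eᵢ/kT = 0.47420, 2.4911, 4.6020.
Z = Σ e^(−Eᵢ/kT) = e^(−0.47420) + e^(−2.4911) + e^(−4.6020) = 0.62238 + 0.082819 + 0.010032 = 0.71523.
P₀ = e^(−E₀/kT) / Z = 0.62238/0.71523 = 0.870.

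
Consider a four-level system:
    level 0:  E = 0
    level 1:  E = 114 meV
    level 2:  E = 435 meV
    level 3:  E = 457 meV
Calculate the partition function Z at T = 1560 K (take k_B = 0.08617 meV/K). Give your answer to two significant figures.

Z = 1.5

k_BT = 0.08617 × 1560 K = 134.4 meV.
Eᵢ/kT = 0, 0.8482, 3.237, 3.400.
Z = Σ e^(−Eᵢ/kT) = e^(−0) + e^(−0.8482) + e^(−3.237) + e^(−3.400) = 1.000 + 0.4282 + 0.03928 + 0.03337 = 1.501.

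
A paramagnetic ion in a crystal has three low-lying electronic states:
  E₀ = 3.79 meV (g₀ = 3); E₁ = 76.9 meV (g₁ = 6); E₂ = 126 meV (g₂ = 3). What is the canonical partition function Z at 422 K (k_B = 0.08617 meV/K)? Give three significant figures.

k_BT = 0.08617 × 422 K = 36.364 meV.
Eᵢ/kT = 0.10422, 2.1147, 3.4650.
Z = Σ gᵢe^(−Eᵢ/kT) = 3·e^(−0.10422) + 6·e^(−2.1147) + 3·e^(−3.4650) = 2.7031 + 0.72402 + 0.093819 = 3.5209.

Z = 3.52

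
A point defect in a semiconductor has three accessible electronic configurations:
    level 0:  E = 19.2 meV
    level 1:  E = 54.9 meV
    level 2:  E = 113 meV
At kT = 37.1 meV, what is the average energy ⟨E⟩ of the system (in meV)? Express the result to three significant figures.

33.6 meV

Eᵢ/kT = 0.51752, 1.4798, 3.0458.
Z = Σ e^(−Eᵢ/kT) = e^(−0.51752) + e^(−1.4798) + e^(−3.0458) = 0.59600 + 0.22768 + 0.047558 = 0.87124.
⟨E⟩ = Σ Eᵢ e^(−Eᵢ/kT) / Z = (19.2·0.59600 + 54.9·0.22768 + 113·0.047558) / 0.87124 = 33.6 meV.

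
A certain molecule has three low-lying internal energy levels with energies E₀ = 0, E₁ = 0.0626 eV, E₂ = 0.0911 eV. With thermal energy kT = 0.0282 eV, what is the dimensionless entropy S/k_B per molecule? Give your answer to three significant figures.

0.459

Eᵢ/kT = 0, 2.2199, 3.2305.
Z = Σ e^(−Eᵢ/kT) = e^(−0) + e^(−2.2199) + e^(−3.2305) = 1.0000 + 0.10862 + 0.039538 = 1.1482.
⟨E⟩ = Σ EᵢPᵢ = 0.0090590 eV.
S/k_B = ln Z + ⟨E⟩/kT = ln(1.1482) + 0.0090590/0.0282 = 0.13820 + 0.32124 = 0.459.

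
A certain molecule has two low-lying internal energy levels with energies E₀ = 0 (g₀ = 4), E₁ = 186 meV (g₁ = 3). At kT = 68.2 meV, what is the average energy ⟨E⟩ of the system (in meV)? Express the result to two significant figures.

8.7 meV

Eᵢ/kT = 0, 2.727.
Z = Σ gᵢe^(−Eᵢ/kT) = 4·e^(−0) + 3·e^(−2.727) = 4.000 + 0.1962 = 4.196.
⟨E⟩ = Σ Eᵢ gᵢe^(−Eᵢ/kT) / Z = (0·4.000 + 186·0.1962) / 4.196 = 8.7 meV.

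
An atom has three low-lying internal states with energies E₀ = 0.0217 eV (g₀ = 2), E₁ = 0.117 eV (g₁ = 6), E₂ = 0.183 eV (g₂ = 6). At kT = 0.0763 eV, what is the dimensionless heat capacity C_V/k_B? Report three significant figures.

0.647

Eᵢ/kT = 0.28440, 1.5334, 2.3984.
Z = Σ gᵢe^(−Eᵢ/kT) = 2·e^(−0.28440) + 6·e^(−1.5334) + 6·e^(−2.3984) = 1.5049 + 1.2948 + 0.54518 = 3.3449.
⟨E⟩ = 0.084880 eV, ⟨E²⟩ = 0.010969 eV².
C_V/k_B = (⟨E²⟩ − ⟨E⟩²)/(kT)² = (0.010969 − 0.0072046)/0.0058217 = 0.647.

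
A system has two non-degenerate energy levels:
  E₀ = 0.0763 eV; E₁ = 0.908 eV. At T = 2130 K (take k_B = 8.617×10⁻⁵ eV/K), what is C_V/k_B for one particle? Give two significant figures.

0.22

k_BT = 8.617×10⁻⁵ × 2130 K = 0.1835 eV.
Eᵢ/kT = 0.4158, 4.948.
Z = Σ e^(−Eᵢ/kT) = e^(−0.4158) + e^(−4.948) = 0.6598 + 0.007098 = 0.6669.
⟨E⟩ = 0.08515 eV, ⟨E²⟩ = 0.01453 eV².
C_V/k_B = (⟨E²⟩ − ⟨E⟩²)/(kT)² = (0.01453 − 0.007251)/0.03367 = 0.22.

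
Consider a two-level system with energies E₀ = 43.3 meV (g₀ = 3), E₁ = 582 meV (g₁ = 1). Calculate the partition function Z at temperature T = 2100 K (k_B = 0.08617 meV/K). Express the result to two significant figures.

Z = 2.4

k_BT = 0.08617 × 2100 K = 181.0 meV.
Eᵢ/kT = 0.2392, 3.215.
Z = Σ gᵢe^(−Eᵢ/kT) = 3·e^(−0.2392) + 1·e^(−3.215) = 2.362 + 0.04016 = 2.402.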